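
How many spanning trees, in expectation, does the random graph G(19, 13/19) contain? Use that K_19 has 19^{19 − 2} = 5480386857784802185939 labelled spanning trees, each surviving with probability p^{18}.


K_19 has 19^{19 − 2} = 5480386857784802185939 labelled spanning trees.
For each such spanning tree H, let X_H = 1 if all 18 edges of H are present in G. Then P[X_H = 1] = p^{18} = (13/19)^{18} = 112455406951957393129/104127350297911241532841.
By linearity: E[X] = Σ_H E[X_H] = 5480386857784802185939 · p^{18} = 5480386857784802185939 · 112455406951957393129/104127350297911241532841 = 112455406951957393129/19.
Numerically: E[X] ≈ 5.919e+18.

E[X] = 5480386857784802185939 · (13/19)^{18} = 112455406951957393129/19 ≈ 5.919e+18.


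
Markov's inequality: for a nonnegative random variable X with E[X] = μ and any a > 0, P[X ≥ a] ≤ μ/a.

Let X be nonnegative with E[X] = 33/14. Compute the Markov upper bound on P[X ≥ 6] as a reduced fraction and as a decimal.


μ = E[X] = 33/14, a = 6.
Markov: P[X ≥ 6] ≤ μ/a = (33/14)/6 = 11/28.
Numerically: ≈ 0.3929.
(Since a = 6 > μ = 2.3571, the bound 11/28 is < 1 and informative.)

P[X ≥ 6] ≤ 11/28 ≈ 0.3929.


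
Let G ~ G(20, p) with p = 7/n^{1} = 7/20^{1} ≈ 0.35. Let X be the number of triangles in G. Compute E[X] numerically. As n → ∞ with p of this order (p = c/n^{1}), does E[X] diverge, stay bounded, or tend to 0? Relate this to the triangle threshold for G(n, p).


Number of potential triangles: C(20, 3) = 1140.
Each occurs with probability p³ ≈ (0.35)³ ≈ 4.2875000e-02.
By linearity: E[X] = C(20, 3)·p³ ≈ 1140 · 4.2875000e-02 ≈ 48.87750.
Here α = 1, so p = 7/n is exactly at the triangle threshold p ~ 1/n. Asymptotically E[X] → c³/6 = 7³/6 = 343/6 ≈ 57.16667, a bounded constant. In this regime the triangle count is asymptotically Poisson(c³/6).

E[X] ≈ 48.87750; in regime p = Θ(1/n^{1}) E[X] stays bounded (at the triangle threshold p ~ 1/n).


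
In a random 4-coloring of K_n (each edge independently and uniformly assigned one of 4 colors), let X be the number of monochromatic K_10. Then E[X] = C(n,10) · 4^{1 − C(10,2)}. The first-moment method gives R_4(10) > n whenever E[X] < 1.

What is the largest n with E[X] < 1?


We need C(n, 10) · 4^{1 − 45} < 1, i.e. C(n, 10) < 4^{45 − 1} = 309485009821345068724781056.
Check values of n near the boundary:
  n = 2022: C(2022, 10) = 307870445231474093395937796; 307870445231474093395937796 < 309485009821345068724781056? YES
  n = 2023: C(2023, 10) = 309399856285778485315440716; 309399856285778485315440716 < 309485009821345068724781056? YES
  n = 2024: C(2024, 10) = 310936101848269937576192656; 310936101848269937576192656 < 309485009821345068724781056? NO
  n = 2025: C(2025, 10) = 312479209053472269772600560; 312479209053472269772600560 < 309485009821345068724781056? NO
  n = 2026: C(2026, 10) = 314029205130126398094885285; 314029205130126398094885285 < 309485009821345068724781056? NO
The largest n with C(n, 10) < 309485009821345068724781056 is n = 2023 (where E[X] = 77349964071444621328860179/77371252455336267181195264 ≈ 0.999725). Hence R_4(10) > 2023, i.e. R_4(10) ≥ 2024.

Largest n = 2023; hence R_4(10) > 2023.


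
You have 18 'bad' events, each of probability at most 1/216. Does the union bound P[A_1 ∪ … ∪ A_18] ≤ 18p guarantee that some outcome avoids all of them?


Union bound: P[∪_{i=1}^{18} A_i] ≤ Σ_i P[A_i] ≤ 18·p = 18·(1/216) = 1/12.
Numerically: 1/12 ≈ 0.0833.
Is 1/12 < 1? YES.
Since P[∪ A_i] ≤ 1/12 < 1, the complement has P[∩ A_i^c] ≥ 1 − 1/12 = 11/12 > 0, so some outcome avoids every A_i.

18·p = 1/12 ≈ 0.0833; existence CERTIFIED by the union bound.


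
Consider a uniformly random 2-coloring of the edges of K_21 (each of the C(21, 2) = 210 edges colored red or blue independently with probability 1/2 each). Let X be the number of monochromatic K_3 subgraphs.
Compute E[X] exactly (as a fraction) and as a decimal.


Let X = Σ_S X_S over the C(21, 3) = 1330 subsets S of size 3, where X_S = 1 if the K_3 on S is monochromatic.
For a fixed S, the K_3 on S has C(3, 2) = 3 edges. P[all 3 edges red] = (1/2)^3, and likewise for blue, so P[monochromatic] = 2·(1/2)^3 = 2^{1 − 3} = 1/4.
By linearity of expectation: E[X] = C(21, 3) · 2^{1 − 3} = 1330 · 1/4 = 665/2.
Numerically: E[X] ≈ 332.500.

E[X] = C(21,3)·2^(1−C(3,2)) = 665/2 ≈ 332.500.


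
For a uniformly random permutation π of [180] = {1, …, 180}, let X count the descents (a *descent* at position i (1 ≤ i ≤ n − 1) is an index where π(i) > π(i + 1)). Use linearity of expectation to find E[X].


Write X = Σ X_I over i = 1, …, 179, with X_I the indicator of one descent.
There are 179 indicators.
For each fixed i, the pair (π(i), π(i+1)) is a uniformly random ordered pair of distinct values from {1, …, 180}; by symmetry P[π(i) > π(i+1)] = 1/2.
By linearity: E[X] = 179 · (1/2) = (180 − 1) · (1/2) = 179/2 ≈ 89.500000.

E[X] = 179/2 = 89.500000.


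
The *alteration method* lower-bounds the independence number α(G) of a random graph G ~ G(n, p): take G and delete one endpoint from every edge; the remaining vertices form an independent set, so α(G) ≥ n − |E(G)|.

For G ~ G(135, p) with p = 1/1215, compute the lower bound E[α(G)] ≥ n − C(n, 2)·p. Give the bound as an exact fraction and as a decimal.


E[|E(G)|] = C(135, 2)·p = 9045 · (1/1215) = 67/9.
E[α(G)] ≥ n − E[|E(G)|] = 135 − 67/9 = 1148/9.
Numerically: ≈ 127.5556.
(This is only a lower bound; the true E[α(G)] may be larger.)

E[α(G)] ≥ 1148/9 ≈ 127.5556.


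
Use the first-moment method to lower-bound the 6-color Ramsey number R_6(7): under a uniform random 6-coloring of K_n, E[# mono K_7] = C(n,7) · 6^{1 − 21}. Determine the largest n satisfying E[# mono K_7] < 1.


We need C(n, 7) · 6^{1 − 21} < 1, i.e. C(n, 7) < 6^{21 − 1} = 3656158440062976.
Check values of n near the boundary:
  n = 567: C(567, 7) = 3601671315933933; 3601671315933933 < 3656158440062976? YES
  n = 568: C(568, 7) = 3646611956239704; 3646611956239704 < 3656158440062976? YES
  n = 569: C(569, 7) = 3692032389858348; 3692032389858348 < 3656158440062976? NO
  n = 570: C(570, 7) = 3737936877831720; 3737936877831720 < 3656158440062976? NO
  n = 571: C(571, 7) = 3784329711421830; 3784329711421830 < 3656158440062976? NO
The largest n with C(n, 7) < 3656158440062976 is n = 568 (where E[X] = 16882462760369/16926659444736 ≈ 0.9973889). Hence R_6(7) > 568, i.e. R_6(7) ≥ 569.

Largest n = 568; hence R_6(7) > 568.


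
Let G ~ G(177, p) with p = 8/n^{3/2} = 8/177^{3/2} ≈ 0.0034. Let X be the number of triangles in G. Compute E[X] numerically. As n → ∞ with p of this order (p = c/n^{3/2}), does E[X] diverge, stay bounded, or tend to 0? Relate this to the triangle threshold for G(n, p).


Number of potential triangles: C(177, 3) = 908600.
Each occurs with probability p³ ≈ (0.0034)³ ≈ 3.92094e-08.
By linearity: E[X] = C(177, 3)·p³ ≈ 908600 · 3.92094e-08 ≈ 0.036.
Since α = 3/2 > 1, p = c/n^{3/2} = o(1/n) is below the triangle threshold p ~ 1/n. Asymptotically E[X] ~ (c³/6)·n^{3(1−α)} = (8³/6)·n^{-1.5} → 0, so by Markov's inequality G has no triangles w.h.p.

E[X] ≈ 0.036; in regime p = Θ(1/n^{3/2}) E[X] tends to 0 (below the triangle threshold p ~ 1/n).


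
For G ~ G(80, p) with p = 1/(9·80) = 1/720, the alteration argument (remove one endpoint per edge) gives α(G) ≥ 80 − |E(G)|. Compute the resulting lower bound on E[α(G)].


E[|E(G)|] = C(80, 2)·p = 3160 · (1/720) = 79/18.
E[α(G)] ≥ n − E[|E(G)|] = 80 − 79/18 = 1361/18.
Numerically: ≈ 75.611111.
(This is only a lower bound; the true E[α(G)] may be larger.)

E[α(G)] ≥ 1361/18 ≈ 75.611111.


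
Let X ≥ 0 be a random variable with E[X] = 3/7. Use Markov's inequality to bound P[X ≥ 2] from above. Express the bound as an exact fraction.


μ = E[X] = 3/7, a = 2.
Markov: P[X ≥ 2] ≤ μ/a = (3/7)/2 = 3/14.
Numerically: ≈ 0.2143.
(Since a = 2 > μ = 0.4286, the bound 3/14 is < 1 and informative.)

P[X ≥ 2] ≤ 3/14 ≈ 0.2143.


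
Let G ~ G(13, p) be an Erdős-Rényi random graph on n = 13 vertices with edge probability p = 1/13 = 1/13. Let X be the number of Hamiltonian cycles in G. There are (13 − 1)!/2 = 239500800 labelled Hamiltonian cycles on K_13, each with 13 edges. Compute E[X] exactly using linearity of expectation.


K_13 has (13 − 1)!/2 = 239500800 labelled Hamiltonian cycles.
For each such Hamiltonian cycle H, let X_H = 1 if all 13 edges of H are present in G. Then P[X_H = 1] = p^{13} = (1/13)^{13} = 1/302875106592253.
By linearity: E[X] = Σ_H E[X_H] = 239500800 · p^{13} = 239500800 · 1/302875106592253 = 239500800/302875106592253.
Numerically: E[X] ≈ 7.91e-07.

E[X] = 239500800 · (1/13)^{13} = 239500800/302875106592253 ≈ 7.91e-07.


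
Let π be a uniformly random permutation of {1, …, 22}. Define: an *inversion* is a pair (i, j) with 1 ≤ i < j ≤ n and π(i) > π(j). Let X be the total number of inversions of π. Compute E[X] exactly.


Write X = Σ X_I over the C(22, 2) = 231 pairs i < j, with X_I the indicator of one inversion.
There are 231 indicators.
For each fixed pair i < j, the values π(i) and π(j) are two distinct elements of {1, …, 22} in uniformly random order; by symmetry P[π(i) > π(j)] = 1/2.
By linearity: E[X] = 231 · (1/2) = C(22, 2) · (1/2) = 231/2 = 231/2 ≈ 115.50000.

E[X] = 231/2 = 115.50000.


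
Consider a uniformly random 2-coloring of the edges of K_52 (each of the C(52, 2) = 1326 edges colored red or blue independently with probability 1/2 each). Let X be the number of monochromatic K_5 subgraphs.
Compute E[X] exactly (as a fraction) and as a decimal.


Let X = Σ_S X_S over the C(52, 5) = 2598960 subsets S of size 5, where X_S = 1 if the K_5 on S is monochromatic.
For a fixed S, the K_5 on S has C(5, 2) = 10 edges. P[all 10 edges red] = (1/2)^10, and likewise for blue, so P[monochromatic] = 2·(1/2)^10 = 2^{1 − 10} = 1/512.
Summing: E[X] = C(52, 5) · 2^{1 − 10} = 2598960 · 1/512 = 162435/32.
Numerically: E[X] ≈ 5076.093750.

E[X] = C(52,5)·2^(1−C(5,2)) = 162435/32 ≈ 5076.093750.


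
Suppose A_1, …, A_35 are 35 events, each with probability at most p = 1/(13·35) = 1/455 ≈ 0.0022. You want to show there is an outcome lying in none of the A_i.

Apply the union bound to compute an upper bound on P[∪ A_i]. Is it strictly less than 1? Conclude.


Union bound: P[∪_{i=1}^{35} A_i] ≤ Σ_i P[A_i] ≤ 35·p = 35·(1/455) = 1/13.
Numerically: 1/13 ≈ 0.0769.
Is 1/13 < 1? YES.
Since P[∪ A_i] ≤ 1/13 < 1, the complement has P[∩ A_i^c] ≥ 1 − 1/13 = 12/13 > 0, so some outcome avoids every A_i.

35·p = 1/13 ≈ 0.0769; existence CERTIFIED by the union bound.


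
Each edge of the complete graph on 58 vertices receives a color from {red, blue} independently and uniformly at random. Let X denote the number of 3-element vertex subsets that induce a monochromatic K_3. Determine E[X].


Let X = Σ_S X_S over the C(58, 3) = 30856 subsets S of size 3, where X_S = 1 if the K_3 on S is monochromatic.
For a fixed S, the K_3 on S has C(3, 2) = 3 edges. P[all 3 edges red] = (1/2)^3, and likewise for blue, so P[monochromatic] = 2·(1/2)^3 = 2^{1 − 3} = 1/4.
By linearity: E[X] = C(58, 3) · 2^{1 − 3} = 30856 · 1/4 = 7714.
Numerically: E[X] ≈ 7714.000.

E[X] = C(58,3)·2^(1−C(3,2)) = 7714 ≈ 7714.000.


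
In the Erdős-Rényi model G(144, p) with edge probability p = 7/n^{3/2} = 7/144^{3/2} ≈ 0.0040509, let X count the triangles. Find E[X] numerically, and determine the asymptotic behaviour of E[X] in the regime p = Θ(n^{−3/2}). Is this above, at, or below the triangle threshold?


Number of potential triangles: C(144, 3) = 487344.
Each occurs with probability p³ ≈ (0.0040509)³ ≈ 6.6475698e-08.
By linearity: E[X] = C(144, 3)·p³ ≈ 487344 · 6.6475698e-08 ≈ 0.03240.
Since α = 3/2 > 1, p = c/n^{3/2} = o(1/n) is below the triangle threshold p ~ 1/n. Asymptotically E[X] ~ (c³/6)·n^{3(1−α)} = (7³/6)·n^{-1.5} → 0, so by Markov's inequality G has no triangles w.h.p.

E[X] ≈ 0.03240; in regime p = Θ(1/n^{3/2}) E[X] tends to 0 (below the triangle threshold p ~ 1/n).


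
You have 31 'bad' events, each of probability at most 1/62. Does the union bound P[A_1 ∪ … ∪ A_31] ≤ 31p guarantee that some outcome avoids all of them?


Union bound: P[∪_{i=1}^{31} A_i] ≤ Σ_i P[A_i] ≤ 31·p = 31·(1/62) = 1/2.
Numerically: 1/2 ≈ 0.50000.
Is 1/2 < 1? YES.
Since P[∪ A_i] ≤ 1/2 < 1, the complement has P[∩ A_i^c] ≥ 1 − 1/2 = 1/2 > 0, so some outcome avoids every A_i.

31·p = 1/2 ≈ 0.50000; existence CERTIFIED by the union bound.


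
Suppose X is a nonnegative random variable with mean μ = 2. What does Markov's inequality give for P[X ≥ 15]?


μ = E[X] = 2, a = 15.
Markov: P[X ≥ 15] ≤ μ/a = (2)/15 = 2/15.
Numerically: ≈ 0.133333.
(Since a = 15 > μ = 2.000000, the bound 2/15 is < 1 and informative.)

P[X ≥ 15] ≤ 2/15 ≈ 0.133333.


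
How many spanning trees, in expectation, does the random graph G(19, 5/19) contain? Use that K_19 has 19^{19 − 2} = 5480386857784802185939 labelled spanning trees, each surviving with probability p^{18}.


K_19 has 19^{19 − 2} = 5480386857784802185939 labelled spanning trees.
For each such spanning tree H, let X_H = 1 if all 18 edges of H are present in G. Then P[X_H = 1] = p^{18} = (5/19)^{18} = 3814697265625/104127350297911241532841.
By linearity: E[X] = Σ_H E[X_H] = 5480386857784802185939 · p^{18} = 5480386857784802185939 · 3814697265625/104127350297911241532841 = 3814697265625/19.
Numerically: E[X] ≈ 2.01e+11.

E[X] = 5480386857784802185939 · (5/19)^{18} = 3814697265625/19 ≈ 2.01e+11.


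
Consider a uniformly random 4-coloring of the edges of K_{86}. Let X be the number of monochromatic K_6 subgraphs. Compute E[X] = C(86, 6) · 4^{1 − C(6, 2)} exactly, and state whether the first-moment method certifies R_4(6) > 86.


E[X] = C(86, 6) · 4^{1 − 15} = 470155077 · 4^{−14} = 470155077/268435456.
As a reduced fraction: E[X] = 470155077/268435456 ≈ 1.751.
Is E[X] < 1? NO.
Since E[X] ≥ 1, the first-moment bound is inconclusive at n = 86; it does NOT by itself certify R_4(6) > 86.

E[X] = 470155077/268435456 ≈ 1.751; E[X] ≥ 1; first-moment method inconclusive here.


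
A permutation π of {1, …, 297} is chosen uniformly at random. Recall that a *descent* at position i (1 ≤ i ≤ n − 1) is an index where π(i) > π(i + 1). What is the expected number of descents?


Write X = Σ X_I over i = 1, …, 296, with X_I the indicator of one descent.
There are 296 indicators.
For each fixed i, the pair (π(i), π(i+1)) is a uniformly random ordered pair of distinct values from {1, …, 297}; by symmetry P[π(i) > π(i+1)] = 1/2.
By linearity: E[X] = 296 · (1/2) = (297 − 1) · (1/2) = 148 ≈ 148.000000.

E[X] = 148 = 148.000000.


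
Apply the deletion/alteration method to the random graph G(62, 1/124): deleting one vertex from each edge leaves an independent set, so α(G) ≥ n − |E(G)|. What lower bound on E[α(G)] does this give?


E[|E(G)|] = C(62, 2)·p = 1891 · (1/124) = 61/4.
E[α(G)] ≥ n − E[|E(G)|] = 62 − 61/4 = 187/4.
Numerically: ≈ 46.750000.
(This is only a lower bound; the true E[α(G)] may be larger.)

E[α(G)] ≥ 187/4 ≈ 46.750000.


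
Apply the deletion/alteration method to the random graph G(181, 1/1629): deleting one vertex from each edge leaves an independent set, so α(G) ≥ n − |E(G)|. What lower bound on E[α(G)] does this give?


E[|E(G)|] = C(181, 2)·p = 16290 · (1/1629) = 10.
E[α(G)] ≥ n − E[|E(G)|] = 181 − 10 = 171.
Numerically: ≈ 171.0000.
(This is only a lower bound; the true E[α(G)] may be larger.)

E[α(G)] ≥ 171 ≈ 171.0000.


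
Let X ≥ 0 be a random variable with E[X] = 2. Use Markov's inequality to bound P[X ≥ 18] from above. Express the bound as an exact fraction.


μ = E[X] = 2, a = 18.
Markov: P[X ≥ 18] ≤ μ/a = (2)/18 = 1/9.
Numerically: ≈ 0.111111.
(Since a = 18 > μ = 2.000000, the bound 1/9 is < 1 and informative.)

P[X ≥ 18] ≤ 1/9 ≈ 0.111111.


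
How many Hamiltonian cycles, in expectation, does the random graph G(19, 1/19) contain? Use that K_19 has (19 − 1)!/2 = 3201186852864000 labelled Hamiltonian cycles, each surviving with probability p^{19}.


K_19 has (19 − 1)!/2 = 3201186852864000 labelled Hamiltonian cycles.
For each such Hamiltonian cycle H, let X_H = 1 if all 19 edges of H are present in G. Then P[X_H = 1] = p^{19} = (1/19)^{19} = 1/1978419655660313589123979.
Summing the indicators: E[X] = Σ_H E[X_H] = 3201186852864000 · p^{19} = 3201186852864000 · 1/1978419655660313589123979 = 3201186852864000/1978419655660313589123979.
Numerically: E[X] ≈ 1.618e-09.

E[X] = 3201186852864000 · (1/19)^{19} = 3201186852864000/1978419655660313589123979 ≈ 1.618e-09.


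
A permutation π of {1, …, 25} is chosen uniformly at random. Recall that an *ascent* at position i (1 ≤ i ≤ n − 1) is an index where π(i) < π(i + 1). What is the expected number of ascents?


Write X = Σ X_I over i = 1, …, 24, with X_I the indicator of one ascent.
There are 24 indicators.
For each fixed i, the pair (π(i), π(i+1)) is a uniformly random ordered pair of distinct values from {1, …, 25}; by symmetry P[π(i) < π(i+1)] = 1/2.
By linearity: E[X] = 24 · (1/2) = (25 − 1) · (1/2) = 12 ≈ 12.00000.

E[X] = 12 = 12.00000.


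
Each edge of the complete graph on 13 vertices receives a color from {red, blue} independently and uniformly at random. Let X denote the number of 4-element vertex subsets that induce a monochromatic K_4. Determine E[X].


Let X = Σ_S X_S over the C(13, 4) = 715 subsets S of size 4, where X_S = 1 if the K_4 on S is monochromatic.
For a fixed S, the K_4 on S has C(4, 2) = 6 edges. P[all 6 edges red] = (1/2)^6, and likewise for blue, so P[monochromatic] = 2·(1/2)^6 = 2^{1 − 6} = 1/32.
Summing: E[X] = C(13, 4) · 2^{1 − 6} = 715 · 1/32 = 715/32.
Numerically: E[X] ≈ 22.34375.

E[X] = C(13,4)·2^(1−C(4,2)) = 715/32 ≈ 22.34375.


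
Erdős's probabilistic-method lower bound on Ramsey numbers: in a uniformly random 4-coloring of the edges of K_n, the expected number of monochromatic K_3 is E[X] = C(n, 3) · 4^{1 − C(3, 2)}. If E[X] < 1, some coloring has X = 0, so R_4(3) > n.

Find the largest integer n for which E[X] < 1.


We need C(n, 3) · 4^{1 − 3} < 1, i.e. C(n, 3) < 4^{3 − 1} = 16.
Check values of n near the boundary:
  n = 3: C(3, 3) = 1; 1 < 16? YES
  n = 4: C(4, 3) = 4; 4 < 16? YES
  n = 5: C(5, 3) = 10; 10 < 16? YES
  n = 6: C(6, 3) = 20; 20 < 16? NO
  n = 7: C(7, 3) = 35; 35 < 16? NO
The largest n with C(n, 3) < 16 is n = 5 (where E[X] = 5/8 ≈ 0.62500). Hence R_4(3) > 5, i.e. R_4(3) ≥ 6.

Largest n = 5; hence R_4(3) > 5.


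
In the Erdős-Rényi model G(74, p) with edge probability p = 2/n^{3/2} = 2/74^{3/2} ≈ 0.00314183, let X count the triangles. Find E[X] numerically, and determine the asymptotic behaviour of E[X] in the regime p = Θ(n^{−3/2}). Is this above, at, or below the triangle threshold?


Number of potential triangles: C(74, 3) = 64824.
Each occurs with probability p³ ≈ (0.00314183)³ ≈ 3.10132477e-08.
By linearity: E[X] = C(74, 3)·p³ ≈ 64824 · 3.10132477e-08 ≈ 0.002010.
Since α = 3/2 > 1, p = c/n^{3/2} = o(1/n) is below the triangle threshold p ~ 1/n. Asymptotically E[X] ~ (c³/6)·n^{3(1−α)} = (2³/6)·n^{-1.5} → 0, so by Markov's inequality G has no triangles w.h.p.

E[X] ≈ 0.002010; in regime p = Θ(1/n^{3/2}) E[X] tends to 0 (below the triangle threshold p ~ 1/n).


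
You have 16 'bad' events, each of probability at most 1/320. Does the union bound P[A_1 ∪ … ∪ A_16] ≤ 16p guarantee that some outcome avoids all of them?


Union bound: P[∪_{i=1}^{16} A_i] ≤ Σ_i P[A_i] ≤ 16·p = 16·(1/320) = 1/20.
Numerically: 1/20 ≈ 0.0500.
Is 1/20 < 1? YES.
Since P[∪ A_i] ≤ 1/20 < 1, the complement has P[∩ A_i^c] ≥ 1 − 1/20 = 19/20 > 0, so some outcome avoids every A_i.

16·p = 1/20 ≈ 0.0500; existence CERTIFIED by the union bound.


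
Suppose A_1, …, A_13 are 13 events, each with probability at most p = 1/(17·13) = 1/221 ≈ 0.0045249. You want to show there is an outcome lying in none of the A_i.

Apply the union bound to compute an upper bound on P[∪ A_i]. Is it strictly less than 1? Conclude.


Union bound: P[∪_{i=1}^{13} A_i] ≤ Σ_i P[A_i] ≤ 13·p = 13·(1/221) = 1/17.
Numerically: 1/17 ≈ 0.0588235.
Is 1/17 < 1? YES.
Since P[∪ A_i] ≤ 1/17 < 1, the complement has P[∩ A_i^c] ≥ 1 − 1/17 = 16/17 > 0, so some outcome avoids every A_i.

13·p = 1/17 ≈ 0.0588235; existence CERTIFIED by the union bound.


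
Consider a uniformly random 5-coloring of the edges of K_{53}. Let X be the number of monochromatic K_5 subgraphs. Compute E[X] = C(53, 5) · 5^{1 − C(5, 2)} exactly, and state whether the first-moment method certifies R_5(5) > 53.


E[X] = C(53, 5) · 5^{1 − 10} = 2869685 · 5^{−9} = 2869685/1953125.
As a reduced fraction: E[X] = 573937/390625 ≈ 1.46928.
Is E[X] < 1? NO.
Since E[X] ≥ 1, the first-moment bound is inconclusive at n = 53; it does NOT by itself certify R_5(5) > 53.

E[X] = 573937/390625 ≈ 1.46928; E[X] ≥ 1; first-moment method inconclusive here.


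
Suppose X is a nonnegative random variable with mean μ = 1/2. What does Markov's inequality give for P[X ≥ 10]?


μ = E[X] = 1/2, a = 10.
Markov: P[X ≥ 10] ≤ μ/a = (1/2)/10 = 1/20.
Numerically: ≈ 0.050.
(Since a = 10 > μ = 0.500, the bound 1/20 is < 1 and informative.)

P[X ≥ 10] ≤ 1/20 ≈ 0.050.


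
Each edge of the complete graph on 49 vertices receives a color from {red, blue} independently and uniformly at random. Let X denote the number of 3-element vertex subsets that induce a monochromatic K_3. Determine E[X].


Let X = Σ_S X_S over the C(49, 3) = 18424 subsets S of size 3, where X_S = 1 if the K_3 on S is monochromatic.
For a fixed S, the K_3 on S has C(3, 2) = 3 edges. P[all 3 edges red] = (1/2)^3, and likewise for blue, so P[monochromatic] = 2·(1/2)^3 = 2^{1 − 3} = 1/4.
By linearity: E[X] = C(49, 3) · 2^{1 − 3} = 18424 · 1/4 = 4606.
Numerically: E[X] ≈ 4606.00000.

E[X] = C(49,3)·2^(1−C(3,2)) = 4606 ≈ 4606.00000.


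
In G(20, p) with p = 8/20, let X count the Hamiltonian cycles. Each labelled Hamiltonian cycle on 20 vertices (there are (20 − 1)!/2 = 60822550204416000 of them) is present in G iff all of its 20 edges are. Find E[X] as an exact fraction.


K_20 has (20 − 1)!/2 = 60822550204416000 labelled Hamiltonian cycles.
For each such Hamiltonian cycle H, let X_H = 1 if all 20 edges of H are present in G. Then P[X_H = 1] = p^{20} = (2/5)^{20} = 1048576/95367431640625.
By linearity of expectation: E[X] = Σ_H E[X_H] = 60822550204416000 · p^{20} = 60822550204416000 · 1048576/95367431640625 = 510216531225165692928/762939453125.
Numerically: E[X] ≈ 6.68751e+08.

E[X] = 60822550204416000 · (2/5)^{20} = 510216531225165692928/762939453125 ≈ 6.68751e+08.


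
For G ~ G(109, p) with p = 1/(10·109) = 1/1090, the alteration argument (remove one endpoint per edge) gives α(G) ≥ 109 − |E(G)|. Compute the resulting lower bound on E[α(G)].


E[|E(G)|] = C(109, 2)·p = 5886 · (1/1090) = 27/5.
E[α(G)] ≥ n − E[|E(G)|] = 109 − 27/5 = 518/5.
Numerically: ≈ 103.60000.
(This is only a lower bound; the true E[α(G)] may be larger.)

E[α(G)] ≥ 518/5 ≈ 103.60000.


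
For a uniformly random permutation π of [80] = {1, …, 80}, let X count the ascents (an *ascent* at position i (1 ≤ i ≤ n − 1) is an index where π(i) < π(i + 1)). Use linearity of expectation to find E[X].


Write X = Σ X_I over i = 1, …, 79, with X_I the indicator of one ascent.
There are 79 indicators.
For each fixed i, the pair (π(i), π(i+1)) is a uniformly random ordered pair of distinct values from {1, …, 80}; by symmetry P[π(i) < π(i+1)] = 1/2.
By linearity: E[X] = 79 · (1/2) = (80 − 1) · (1/2) = 79/2 ≈ 39.50000.

E[X] = 79/2 = 39.50000.


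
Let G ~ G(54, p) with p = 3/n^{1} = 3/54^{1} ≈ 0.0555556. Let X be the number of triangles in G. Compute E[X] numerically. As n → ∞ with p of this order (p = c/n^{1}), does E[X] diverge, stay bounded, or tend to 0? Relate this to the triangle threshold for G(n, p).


Number of potential triangles: C(54, 3) = 24804.
Each occurs with probability p³ ≈ (0.0555556)³ ≈ 1.71467764e-04.
By linearity: E[X] = C(54, 3)·p³ ≈ 24804 · 1.71467764e-04 ≈ 4.253086.
Here α = 1, so p = 3/n is exactly at the triangle threshold p ~ 1/n. Asymptotically E[X] → c³/6 = 3³/6 = 9/2 ≈ 4.500000, a bounded constant. In this regime the triangle count is asymptotically Poisson(c³/6).

E[X] ≈ 4.253086; in regime p = Θ(1/n^{1}) E[X] stays bounded (at the triangle threshold p ~ 1/n).


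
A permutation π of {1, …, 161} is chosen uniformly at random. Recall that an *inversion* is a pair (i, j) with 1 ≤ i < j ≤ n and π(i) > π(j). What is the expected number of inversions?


Write X = Σ X_I over the C(161, 2) = 12880 pairs i < j, with X_I the indicator of one inversion.
There are 12880 indicators.
For each fixed pair i < j, the values π(i) and π(j) are two distinct elements of {1, …, 161} in uniformly random order; by symmetry P[π(i) > π(j)] = 1/2.
By linearity: E[X] = 12880 · (1/2) = C(161, 2) · (1/2) = 12880/2 = 6440 ≈ 6440.0000.

E[X] = 6440 = 6440.0000.


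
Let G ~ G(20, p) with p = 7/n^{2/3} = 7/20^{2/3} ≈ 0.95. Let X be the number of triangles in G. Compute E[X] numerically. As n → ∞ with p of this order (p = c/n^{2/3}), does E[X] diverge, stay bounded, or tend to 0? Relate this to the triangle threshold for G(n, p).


Number of potential triangles: C(20, 3) = 1140.
Each occurs with probability p³ ≈ (0.95)³ ≈ 8.57500e-01.
By linearity: E[X] = C(20, 3)·p³ ≈ 1140 · 8.57500e-01 ≈ 977.550.
Since α = 2/3 < 1, p = c/n^{2/3} ≫ 1/n is above the triangle threshold p ~ 1/n. Asymptotically E[X] ~ (c³/6)·n^{3(1−α)} = (7³/6)·n^{1} → ∞; triangles are abundant w.h.p.

E[X] ≈ 977.550; in regime p = Θ(1/n^{2/3}) E[X] diverges (above the triangle threshold p ~ 1/n).


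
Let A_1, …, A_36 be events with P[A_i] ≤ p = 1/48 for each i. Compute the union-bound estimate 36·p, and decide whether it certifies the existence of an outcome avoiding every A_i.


Union bound: P[∪_{i=1}^{36} A_i] ≤ Σ_i P[A_i] ≤ 36·p = 36·(1/48) = 3/4.
Numerically: 3/4 ≈ 0.750.
Is 3/4 < 1? YES.
Since P[∪ A_i] ≤ 3/4 < 1, the complement has P[∩ A_i^c] ≥ 1 − 3/4 = 1/4 > 0, so some outcome avoids every A_i.

36·p = 3/4 ≈ 0.750; existence CERTIFIED by the union bound.


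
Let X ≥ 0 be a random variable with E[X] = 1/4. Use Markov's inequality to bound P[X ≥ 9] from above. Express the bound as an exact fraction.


μ = E[X] = 1/4, a = 9.
Markov: P[X ≥ 9] ≤ μ/a = (1/4)/9 = 1/36.
Numerically: ≈ 0.027778.
(Since a = 9 > μ = 0.250000, the bound 1/36 is < 1 and informative.)

P[X ≥ 9] ≤ 1/36 ≈ 0.027778.


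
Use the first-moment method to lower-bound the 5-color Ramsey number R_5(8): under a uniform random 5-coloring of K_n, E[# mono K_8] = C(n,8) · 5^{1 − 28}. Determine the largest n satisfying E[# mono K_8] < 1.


We need C(n, 8) · 5^{1 − 28} < 1, i.e. C(n, 8) < 5^{28 − 1} = 7450580596923828125.
Check values of n near the boundary:
  n = 861: C(861, 8) = 7250034996615275865; 7250034996615275865 < 7450580596923828125? YES
  n = 862: C(862, 8) = 7317951015318931845; 7317951015318931845 < 7450580596923828125? YES
  n = 863: C(863, 8) = 7386423071602617757; 7386423071602617757 < 7450580596923828125? YES
  n = 864: C(864, 8) = 7455455062926006708; 7455455062926006708 < 7450580596923828125? NO
  n = 865: C(865, 8) = 7525050909487743060; 7525050909487743060 < 7450580596923828125? NO
The largest n with C(n, 8) < 7450580596923828125 is n = 863 (where E[X] = 7386423071602617757/7450580596923828125 ≈ 0.9914). Hence R_5(8) > 863, i.e. R_5(8) ≥ 864.

Largest n = 863; hence R_5(8) > 863.


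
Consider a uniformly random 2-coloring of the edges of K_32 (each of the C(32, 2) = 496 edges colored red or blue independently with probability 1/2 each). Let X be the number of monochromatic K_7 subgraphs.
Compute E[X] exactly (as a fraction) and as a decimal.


Let X = Σ_S X_S over the C(32, 7) = 3365856 subsets S of size 7, where X_S = 1 if the K_7 on S is monochromatic.
For a fixed S, the K_7 on S has C(7, 2) = 21 edges. P[all 21 edges red] = (1/2)^21, and likewise for blue, so P[monochromatic] = 2·(1/2)^21 = 2^{1 − 21} = 1/1048576.
Summing: E[X] = C(32, 7) · 2^{1 − 21} = 3365856 · 1/1048576 = 105183/32768.
Numerically: E[X] ≈ 3.209930.

E[X] = C(32,7)·2^(1−C(7,2)) = 105183/32768 ≈ 3.209930.


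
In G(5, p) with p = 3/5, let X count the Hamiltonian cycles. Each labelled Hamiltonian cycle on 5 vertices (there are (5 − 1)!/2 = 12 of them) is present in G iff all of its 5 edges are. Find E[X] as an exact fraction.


K_5 has (5 − 1)!/2 = 12 labelled Hamiltonian cycles.
For each such Hamiltonian cycle H, let X_H = 1 if all 5 edges of H are present in G. Then P[X_H = 1] = p^{5} = (3/5)^{5} = 243/3125.
By linearity: E[X] = Σ_H E[X_H] = 12 · p^{5} = 12 · 243/3125 = 2916/3125.
Numerically: E[X] ≈ 0.933.

E[X] = 12 · (3/5)^{5} = 2916/3125 ≈ 0.933.


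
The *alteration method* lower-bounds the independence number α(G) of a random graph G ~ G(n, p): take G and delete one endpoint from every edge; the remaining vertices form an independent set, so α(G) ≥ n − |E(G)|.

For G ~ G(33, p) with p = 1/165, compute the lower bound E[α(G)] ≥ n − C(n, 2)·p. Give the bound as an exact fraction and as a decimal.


E[|E(G)|] = C(33, 2)·p = 528 · (1/165) = 16/5.
E[α(G)] ≥ n − E[|E(G)|] = 33 − 16/5 = 149/5.
Numerically: ≈ 29.800000.
(This is only a lower bound; the true E[α(G)] may be larger.)

E[α(G)] ≥ 149/5 ≈ 29.800000.


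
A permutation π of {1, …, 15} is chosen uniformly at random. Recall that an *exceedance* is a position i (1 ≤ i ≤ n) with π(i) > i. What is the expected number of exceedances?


Write X = Σ_{i=1}^{15} X_i, where X_i = 1_{π(i) > i}.
For each fixed i, π(i) is uniform over {1, …, 15} (marginal of a uniform permutation), so P[π(i) > i] = (n − i)/n. Summing: Σ_{i=1}^{15} (n − i)/n = (0 + 1 + … + 14)/15 = 15(15 − 1)/(2·15) = (15 − 1)/2.
Hence E[X] = Σ_{i=1}^{15} (15 − i)/15 = 7 ≈ 7.00000.

E[X] = 7 = 7.00000.


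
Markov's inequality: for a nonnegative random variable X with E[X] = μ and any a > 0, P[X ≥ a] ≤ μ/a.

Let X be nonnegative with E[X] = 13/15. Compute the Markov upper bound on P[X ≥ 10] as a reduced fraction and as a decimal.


μ = E[X] = 13/15, a = 10.
Markov: P[X ≥ 10] ≤ μ/a = (13/15)/10 = 13/150.
Numerically: ≈ 0.08667.
(Since a = 10 > μ = 0.86667, the bound 13/150 is < 1 and informative.)

P[X ≥ 10] ≤ 13/150 ≈ 0.08667.


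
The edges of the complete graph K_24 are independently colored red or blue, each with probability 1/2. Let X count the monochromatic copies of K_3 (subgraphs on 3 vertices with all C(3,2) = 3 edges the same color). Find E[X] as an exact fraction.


Let X = Σ_S X_S over the C(24, 3) = 2024 subsets S of size 3, where X_S = 1 if the K_3 on S is monochromatic.
For a fixed S, the K_3 on S has C(3, 2) = 3 edges. P[all 3 edges red] = (1/2)^3, and likewise for blue, so P[monochromatic] = 2·(1/2)^3 = 2^{1 − 3} = 1/4.
Summing: E[X] = C(24, 3) · 2^{1 − 3} = 2024 · 1/4 = 506.
Numerically: E[X] ≈ 506.000.

E[X] = C(24,3)·2^(1−C(3,2)) = 506 ≈ 506.000.


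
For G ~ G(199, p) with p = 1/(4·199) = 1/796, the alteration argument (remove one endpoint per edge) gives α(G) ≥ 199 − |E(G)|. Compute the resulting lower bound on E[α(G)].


E[|E(G)|] = C(199, 2)·p = 19701 · (1/796) = 99/4.
E[α(G)] ≥ n − E[|E(G)|] = 199 − 99/4 = 697/4.
Numerically: ≈ 174.2500.
(This is only a lower bound; the true E[α(G)] may be larger.)

E[α(G)] ≥ 697/4 ≈ 174.2500.


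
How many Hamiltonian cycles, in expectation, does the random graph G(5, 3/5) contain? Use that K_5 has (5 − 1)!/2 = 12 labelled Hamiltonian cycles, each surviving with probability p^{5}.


K_5 has (5 − 1)!/2 = 12 labelled Hamiltonian cycles.
For each such Hamiltonian cycle H, let X_H = 1 if all 5 edges of H are present in G. Then P[X_H = 1] = p^{5} = (3/5)^{5} = 243/3125.
Summing the indicators: E[X] = Σ_H E[X_H] = 12 · p^{5} = 12 · 243/3125 = 2916/3125.
Numerically: E[X] ≈ 0.9331.

E[X] = 12 · (3/5)^{5} = 2916/3125 ≈ 0.9331.


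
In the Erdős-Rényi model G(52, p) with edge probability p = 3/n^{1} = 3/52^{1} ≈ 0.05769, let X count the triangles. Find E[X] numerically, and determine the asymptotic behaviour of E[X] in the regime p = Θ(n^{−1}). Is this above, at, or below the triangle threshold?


Number of potential triangles: C(52, 3) = 22100.
Each occurs with probability p³ ≈ (0.05769)³ ≈ 1.920232e-04.
By linearity: E[X] = C(52, 3)·p³ ≈ 22100 · 1.920232e-04 ≈ 4.2437.
Here α = 1, so p = 3/n is exactly at the triangle threshold p ~ 1/n. Asymptotically E[X] → c³/6 = 3³/6 = 9/2 ≈ 4.5000, a bounded constant. In this regime the triangle count is asymptotically Poisson(c³/6).

E[X] ≈ 4.2437; in regime p = Θ(1/n^{1}) E[X] stays bounded (at the triangle threshold p ~ 1/n).


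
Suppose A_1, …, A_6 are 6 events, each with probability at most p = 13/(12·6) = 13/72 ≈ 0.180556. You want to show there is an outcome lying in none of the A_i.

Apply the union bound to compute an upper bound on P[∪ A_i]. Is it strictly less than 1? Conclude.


Union bound: P[∪_{i=1}^{6} A_i] ≤ Σ_i P[A_i] ≤ 6·p = 6·(13/72) = 13/12.
Numerically: 13/12 ≈ 1.083333.
Is 13/12 < 1? NO.
Since the bound 13/12 is ≥ 1, the union bound is uninformative here; it does NOT by itself certify existence.

6·p = 13/12 ≈ 1.083333; existence NOT certified by the union bound.


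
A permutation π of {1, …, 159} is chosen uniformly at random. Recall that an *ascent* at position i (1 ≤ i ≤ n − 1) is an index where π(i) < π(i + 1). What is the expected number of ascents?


Write X = Σ X_I over i = 1, …, 158, with X_I the indicator of one ascent.
There are 158 indicators.
For each fixed i, the pair (π(i), π(i+1)) is a uniformly random ordered pair of distinct values from {1, …, 159}; by symmetry P[π(i) < π(i+1)] = 1/2.
By linearity: E[X] = 158 · (1/2) = (159 − 1) · (1/2) = 79 ≈ 79.000.

E[X] = 79 = 79.000.


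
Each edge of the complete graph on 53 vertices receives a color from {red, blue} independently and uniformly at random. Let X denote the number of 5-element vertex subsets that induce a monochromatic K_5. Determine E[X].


Let X = Σ_S X_S over the C(53, 5) = 2869685 subsets S of size 5, where X_S = 1 if the K_5 on S is monochromatic.
For a fixed S, the K_5 on S has C(5, 2) = 10 edges. P[all 10 edges red] = (1/2)^10, and likewise for blue, so P[monochromatic] = 2·(1/2)^10 = 2^{1 − 10} = 1/512.
By linearity: E[X] = C(53, 5) · 2^{1 − 10} = 2869685 · 1/512 = 2869685/512.
Numerically: E[X] ≈ 5604.854.

E[X] = C(53,5)·2^(1−C(5,2)) = 2869685/512 ≈ 5604.854.


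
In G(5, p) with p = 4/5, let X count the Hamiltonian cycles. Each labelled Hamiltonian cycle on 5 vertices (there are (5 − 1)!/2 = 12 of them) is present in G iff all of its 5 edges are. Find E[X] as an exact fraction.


K_5 has (5 − 1)!/2 = 12 labelled Hamiltonian cycles.
For each such Hamiltonian cycle H, let X_H = 1 if all 5 edges of H are present in G. Then P[X_H = 1] = p^{5} = (4/5)^{5} = 1024/3125.
By linearity: E[X] = Σ_H E[X_H] = 12 · p^{5} = 12 · 1024/3125 = 12288/3125.
Numerically: E[X] ≈ 3.9322.

E[X] = 12 · (4/5)^{5} = 12288/3125 ≈ 3.9322.


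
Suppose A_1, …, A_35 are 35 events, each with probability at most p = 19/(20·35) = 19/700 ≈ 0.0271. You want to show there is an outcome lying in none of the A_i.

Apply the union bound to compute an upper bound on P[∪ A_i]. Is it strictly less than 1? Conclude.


Union bound: P[∪_{i=1}^{35} A_i] ≤ Σ_i P[A_i] ≤ 35·p = 35·(19/700) = 19/20.
Numerically: 19/20 ≈ 0.9500.
Is 19/20 < 1? YES.
Since P[∪ A_i] ≤ 19/20 < 1, the complement has P[∩ A_i^c] ≥ 1 − 19/20 = 1/20 > 0, so some outcome avoids every A_i.

35·p = 19/20 ≈ 0.9500; existence CERTIFIED by the union bound.


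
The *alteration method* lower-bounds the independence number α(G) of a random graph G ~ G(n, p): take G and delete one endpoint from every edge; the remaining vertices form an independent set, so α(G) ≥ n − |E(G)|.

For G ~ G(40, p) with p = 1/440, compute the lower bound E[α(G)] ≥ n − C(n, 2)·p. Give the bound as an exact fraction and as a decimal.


E[|E(G)|] = C(40, 2)·p = 780 · (1/440) = 39/22.
E[α(G)] ≥ n − E[|E(G)|] = 40 − 39/22 = 841/22.
Numerically: ≈ 38.22727.
(This is only a lower bound; the true E[α(G)] may be larger.)

E[α(G)] ≥ 841/22 ≈ 38.22727.


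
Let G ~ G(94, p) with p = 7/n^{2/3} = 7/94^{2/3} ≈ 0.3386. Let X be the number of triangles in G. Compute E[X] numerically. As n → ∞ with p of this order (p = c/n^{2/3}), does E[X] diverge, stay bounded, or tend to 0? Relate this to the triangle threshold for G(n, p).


Number of potential triangles: C(94, 3) = 134044.
Each occurs with probability p³ ≈ (0.3386)³ ≈ 3.881847e-02.
By linearity: E[X] = C(94, 3)·p³ ≈ 134044 · 3.881847e-02 ≈ 5203.3830.
Since α = 2/3 < 1, p = c/n^{2/3} ≫ 1/n is above the triangle threshold p ~ 1/n. Asymptotically E[X] ~ (c³/6)·n^{3(1−α)} = (7³/6)·n^{1} → ∞; triangles are abundant w.h.p.

E[X] ≈ 5203.3830; in regime p = Θ(1/n^{2/3}) E[X] diverges (above the triangle threshold p ~ 1/n).


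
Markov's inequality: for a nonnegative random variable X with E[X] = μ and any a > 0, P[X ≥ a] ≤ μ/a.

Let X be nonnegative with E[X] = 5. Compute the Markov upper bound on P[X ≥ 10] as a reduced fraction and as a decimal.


μ = E[X] = 5, a = 10.
Markov: P[X ≥ 10] ≤ μ/a = (5)/10 = 1/2.
Numerically: ≈ 0.500000.
(Since a = 10 > μ = 5.000000, the bound 1/2 is < 1 and informative.)

P[X ≥ 10] ≤ 1/2 ≈ 0.500000.


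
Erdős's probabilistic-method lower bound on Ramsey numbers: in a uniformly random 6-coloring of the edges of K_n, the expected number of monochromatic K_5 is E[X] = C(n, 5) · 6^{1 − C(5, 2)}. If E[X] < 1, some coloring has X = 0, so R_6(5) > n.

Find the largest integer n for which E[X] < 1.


We need C(n, 5) · 6^{1 − 10} < 1, i.e. C(n, 5) < 6^{10 − 1} = 10077696.
Check values of n near the boundary:
  n = 65: C(65, 5) = 8259888; 8259888 < 10077696? YES
  n = 66: C(66, 5) = 8936928; 8936928 < 10077696? YES
  n = 67: C(67, 5) = 9657648; 9657648 < 10077696? YES
  n = 68: C(68, 5) = 10424128; 10424128 < 10077696? NO
The largest n with C(n, 5) < 10077696 is n = 67 (where E[X] = 67067/69984 ≈ 0.958319). Hence R_6(5) > 67, i.e. R_6(5) ≥ 68.

Largest n = 67; hence R_6(5) > 67.


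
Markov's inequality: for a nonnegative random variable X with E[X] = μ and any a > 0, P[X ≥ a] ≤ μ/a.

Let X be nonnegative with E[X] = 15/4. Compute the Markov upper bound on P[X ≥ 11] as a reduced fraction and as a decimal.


μ = E[X] = 15/4, a = 11.
Markov: P[X ≥ 11] ≤ μ/a = (15/4)/11 = 15/44.
Numerically: ≈ 0.34091.
(Since a = 11 > μ = 3.75000, the bound 15/44 is < 1 and informative.)

P[X ≥ 11] ≤ 15/44 ≈ 0.34091.


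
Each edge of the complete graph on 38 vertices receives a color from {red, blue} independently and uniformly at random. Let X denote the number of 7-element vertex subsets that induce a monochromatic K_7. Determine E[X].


Let X = Σ_S X_S over the C(38, 7) = 12620256 subsets S of size 7, where X_S = 1 if the K_7 on S is monochromatic.
For a fixed S, the K_7 on S has C(7, 2) = 21 edges. P[all 21 edges red] = (1/2)^21, and likewise for blue, so P[monochromatic] = 2·(1/2)^21 = 2^{1 − 21} = 1/1048576.
By linearity: E[X] = C(38, 7) · 2^{1 − 21} = 12620256 · 1/1048576 = 394383/32768.
Numerically: E[X] ≈ 12.036.

E[X] = C(38,7)·2^(1−C(7,2)) = 394383/32768 ≈ 12.036.
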